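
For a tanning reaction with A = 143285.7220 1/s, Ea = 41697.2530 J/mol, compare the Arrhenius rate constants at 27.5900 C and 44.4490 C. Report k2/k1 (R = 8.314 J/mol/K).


T1 = 27.5900 + 273.15 = 300.7400 K; T2 = 44.4490 + 273.15 = 317.5990 K
k1 = A * exp(-Ea/(R*T1)) = 143285.7220 * exp(-41697.2530/(8.314*300.7400)) = 0.00819726 1/s
k2 = A * exp(-Ea/(R*T2)) = 143285.7220 * exp(-41697.2530/(8.314*317.5990)) = 0.0198665 1/s
k2/k1 = 0.0198665 / 0.00819726 = 2.4236


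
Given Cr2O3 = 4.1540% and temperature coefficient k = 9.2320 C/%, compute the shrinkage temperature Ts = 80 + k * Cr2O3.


Formula: Ts = 80 + k * Cr2O3
Substituting: Ts = 80 + 9.2320 * 4.1540
Result: 118.3497 C


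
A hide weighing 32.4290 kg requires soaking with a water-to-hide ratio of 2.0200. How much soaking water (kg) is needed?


Formula: Water = hide_weight * ratio
Substituting: Water = 32.4290 * 2.0200
Result: 65.5066 kg


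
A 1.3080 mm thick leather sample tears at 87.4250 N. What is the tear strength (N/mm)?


Formula: Tear strength = force / thickness
Substituting: Tear strength = 87.4250 / 1.3080
Result: 66.8387 N/mm


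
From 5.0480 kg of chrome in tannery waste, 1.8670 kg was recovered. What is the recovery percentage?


Formula: Recovery = recovered / input * 100
Substituting: Recovery = 1.8670 / 5.0480 * 100
Result: 36.9849 %


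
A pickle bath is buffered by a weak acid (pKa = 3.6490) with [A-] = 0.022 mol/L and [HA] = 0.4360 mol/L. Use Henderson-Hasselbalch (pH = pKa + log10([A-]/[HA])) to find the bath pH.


ratio = [A-] / [HA] = 0.022 / 0.4360 = 0.0504587
log10(ratio) = -1.2971
pH = pKa + log10(ratio) = 3.6490 - 1.2971 = 2.3519


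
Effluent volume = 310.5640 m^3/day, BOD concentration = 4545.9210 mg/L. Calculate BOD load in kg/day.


Formula: BOD_load = volume * conc / 1000
Substituting: BOD_load = 310.5640 * 4545.9210 / 1000
Result: 1411.7994 kg/day


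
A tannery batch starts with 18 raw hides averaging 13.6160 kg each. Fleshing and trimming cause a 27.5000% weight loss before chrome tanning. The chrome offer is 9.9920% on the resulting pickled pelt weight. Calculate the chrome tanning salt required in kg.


Total_raw = N * avg_wt = 18 * 13.6160 = 245.0880 kg
Substrate = Total_raw * (1 - loss/100) = 245.0880 * (1 - 27.5000/100) = 177.6888 kg
Chrome = Substrate * pct / 100 = 177.6888 * 9.9920 / 100 = 17.7547 kg


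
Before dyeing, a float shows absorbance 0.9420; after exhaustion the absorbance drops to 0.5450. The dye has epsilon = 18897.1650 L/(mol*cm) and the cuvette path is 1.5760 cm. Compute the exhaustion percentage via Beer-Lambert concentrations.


c_initial = A_i / (epsilon * l) = 0.9420 / (18897.1650 * 1.5760) = 3.1630e-05 mol/L
c_final = A_f / (epsilon * l) = 0.5450 / (18897.1650 * 1.5760) = 1.8300e-05 mol/L
Exhaustion = (c_initial - c_final) / c_initial * 100 = (3.1630e-05 - 1.8300e-05) / 3.1630e-05 * 100 = 42.1444 %


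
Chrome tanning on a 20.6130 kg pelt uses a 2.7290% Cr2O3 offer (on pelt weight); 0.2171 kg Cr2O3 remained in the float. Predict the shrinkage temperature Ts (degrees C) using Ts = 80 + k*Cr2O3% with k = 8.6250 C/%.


Offered = pelt * offer_pct / 100 = 20.6130 * 2.7290 / 100 = 0.5625 kg
Uptake = offered - residual = 0.5625 - 0.2171 = 0.3454 kg
Cr2O3% on pelt = uptake / pelt * 100 = 0.3454 / 20.6130 * 100 = 1.6758 %
Ts = 80 + k * Cr2O3% = 80 + 8.6250 * 1.6758 = 94.4536 C


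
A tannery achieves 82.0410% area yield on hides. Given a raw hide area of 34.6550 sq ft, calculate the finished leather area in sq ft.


Formula: finished = raw * yield / 100
Substituting: finished = 34.6550 * 82.0410 / 100
Result: 28.4313 sq ft


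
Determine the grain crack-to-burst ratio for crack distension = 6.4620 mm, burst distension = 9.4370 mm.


Formula: Ratio = crack / burst
Substituting: Ratio = 6.4620 / 9.4370
Result: 0.6848


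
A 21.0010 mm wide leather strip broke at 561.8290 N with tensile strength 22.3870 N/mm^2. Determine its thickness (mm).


Formula: t = F / (TS * w)
Substituting: t = 561.8290 / (22.3870 * 21.0010)
Result: 1.1950 mm


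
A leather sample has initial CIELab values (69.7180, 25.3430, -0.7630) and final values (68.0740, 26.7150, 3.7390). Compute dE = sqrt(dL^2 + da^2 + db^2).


dL = -1.6440, da = 1.3720, db = 4.5020
dE = sqrt((-1.6440)^2 + 1.3720^2 + 4.5020^2) = 4.9853


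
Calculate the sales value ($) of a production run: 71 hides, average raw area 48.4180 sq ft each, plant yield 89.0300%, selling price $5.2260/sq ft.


Raw_total = N * avg_area = 71 * 48.4180 = 3437.6780 sq ft
Finished = Raw_total * yield / 100 = 3437.6780 * 89.0300 / 100 = 3060.5647 sq ft
Value = Finished * price = 3060.5647 * 5.2260 = 15994.5112 $


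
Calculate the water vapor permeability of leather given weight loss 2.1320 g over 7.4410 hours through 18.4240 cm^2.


Formula: WVP = loss / (area * time)
Substituting: WVP = 2.1320 / (18.4240 * 7.4410)
Result: 0.0155515 g/(cm^2*hr)


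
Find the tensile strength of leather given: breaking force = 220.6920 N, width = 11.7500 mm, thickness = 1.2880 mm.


Formula: TS = force / (width * thickness)
Substituting: TS = 220.6920 / (11.7500 * 1.2880)
Result: 14.5825 N/mm^2


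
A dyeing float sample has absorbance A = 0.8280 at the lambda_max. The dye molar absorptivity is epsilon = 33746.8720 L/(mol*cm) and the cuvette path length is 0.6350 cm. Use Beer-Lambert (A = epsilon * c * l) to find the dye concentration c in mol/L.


Formula: c = A / (epsilon * l)
Substituting: c = 0.8280 / (33746.8720 * 0.6350)
Result: 3.8639e-05 mol/L


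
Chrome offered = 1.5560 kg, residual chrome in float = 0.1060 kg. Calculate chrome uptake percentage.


Formula: Uptake = (offered - residual) / offered * 100
Substituting: Uptake = (1.5560 - 0.1060) / 1.5560 * 100
Result: 93.1877 %


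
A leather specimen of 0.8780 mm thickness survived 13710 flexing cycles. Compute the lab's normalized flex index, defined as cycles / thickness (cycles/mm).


Formula: Index = cycles / thickness
Substituting: Index = 13710 / 0.8780
Result: 15615.0342 cycles/mm


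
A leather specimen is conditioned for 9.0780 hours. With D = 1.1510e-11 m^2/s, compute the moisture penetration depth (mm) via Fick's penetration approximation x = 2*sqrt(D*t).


t = 9.0780 hr * 3600 = 32680.8000 s
D * t = 1.1510e-11 * 32680.8000 = 3.7616e-07
x = 2 * sqrt(D*t) = 2 * sqrt(3.7616e-07) = 0.00122663 m = 1.2266 mm


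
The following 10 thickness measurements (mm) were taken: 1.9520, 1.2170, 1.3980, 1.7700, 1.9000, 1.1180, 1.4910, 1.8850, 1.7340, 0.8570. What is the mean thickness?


Formula: Average = sum / n
Substituting: Average = 15.3220 / 10
Result: 1.5322 mm


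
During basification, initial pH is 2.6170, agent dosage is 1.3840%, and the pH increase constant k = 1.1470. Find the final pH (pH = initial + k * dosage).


Formula: pH_final = pH_initial + k * base_pct
Substituting: pH_final = 2.6170 + 1.1470 * 1.3840
Result: 4.2044


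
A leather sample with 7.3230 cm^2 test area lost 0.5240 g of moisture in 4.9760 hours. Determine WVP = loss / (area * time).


Formula: WVP = loss / (area * time)
Substituting: WVP = 0.5240 / (7.3230 * 4.9760)
Result: 0.0143801 g/(cm^2*hr)


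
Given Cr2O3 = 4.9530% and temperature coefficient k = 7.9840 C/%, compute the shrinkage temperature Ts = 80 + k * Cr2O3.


Formula: Ts = 80 + k * Cr2O3
Substituting: Ts = 80 + 7.9840 * 4.9530
Result: 119.5448 C


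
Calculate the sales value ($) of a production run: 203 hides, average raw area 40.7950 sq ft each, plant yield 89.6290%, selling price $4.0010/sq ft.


Raw_total = N * avg_area = 203 * 40.7950 = 8281.3850 sq ft
Finished = Raw_total * yield / 100 = 8281.3850 * 89.6290 / 100 = 7422.5226 sq ft
Value = Finished * price = 7422.5226 * 4.0010 = 29697.5128 $


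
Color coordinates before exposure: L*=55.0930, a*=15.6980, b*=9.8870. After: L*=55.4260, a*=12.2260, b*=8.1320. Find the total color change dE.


dL = 0.3330, da = -3.4720, db = -1.7550
dE = sqrt(0.3330^2 + (-3.4720)^2 + (-1.7550)^2) = 3.9046


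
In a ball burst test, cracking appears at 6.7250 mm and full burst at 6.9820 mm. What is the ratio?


Formula: Ratio = crack / burst
Substituting: Ratio = 6.7250 / 6.9820
Result: 0.9632


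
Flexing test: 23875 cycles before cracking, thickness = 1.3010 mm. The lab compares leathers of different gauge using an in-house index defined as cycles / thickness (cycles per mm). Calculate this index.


Formula: Index = cycles / thickness
Substituting: Index = 23875 / 1.3010
Result: 18351.2683 cycles/mm


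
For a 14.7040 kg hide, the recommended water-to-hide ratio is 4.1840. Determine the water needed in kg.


Formula: Water = hide_weight * ratio
Substituting: Water = 14.7040 * 4.1840
Result: 61.5215 kg


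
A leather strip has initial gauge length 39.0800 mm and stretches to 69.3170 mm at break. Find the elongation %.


Formula: Elongation = (Lf - L0) / L0 * 100
Substituting: Elongation = (69.3170 - 39.0800) / 39.0800 * 100
Result: 77.3721 %


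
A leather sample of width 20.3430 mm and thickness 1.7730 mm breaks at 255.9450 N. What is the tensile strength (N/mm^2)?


Formula: TS = force / (width * thickness)
Substituting: TS = 255.9450 / (20.3430 * 1.7730)
Result: 7.0962 N/mm^2


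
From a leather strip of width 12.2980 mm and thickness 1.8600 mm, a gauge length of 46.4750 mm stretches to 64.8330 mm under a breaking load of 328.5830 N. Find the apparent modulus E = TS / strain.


TS = F / (w * t) = 328.5830 / (12.2980 * 1.8600) = 14.3647 N/mm^2
strain = (Lf - L0) / L0 = (64.8330 - 46.4750) / 46.4750 = 0.3950
E = TS / strain = 14.3647 / 0.3950 = 36.3657 N/mm^2


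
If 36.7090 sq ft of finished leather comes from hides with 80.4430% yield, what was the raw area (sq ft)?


Formula: raw = finished * 100 / yield
Substituting: raw = 36.7090 * 100 / 80.4430
Result: 45.6336 sq ft


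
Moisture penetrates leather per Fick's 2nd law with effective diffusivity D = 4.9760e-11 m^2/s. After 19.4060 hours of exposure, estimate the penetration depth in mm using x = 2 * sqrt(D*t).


t = 19.4060 hr * 3600 = 69861.6000 s
D * t = 4.9760e-11 * 69861.6000 = 3.4763e-06
x = 2 * sqrt(D*t) = 2 * sqrt(3.4763e-06) = 0.00372897 m = 3.7290 mm


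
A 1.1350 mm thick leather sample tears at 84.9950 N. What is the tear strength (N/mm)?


Formula: Tear strength = force / thickness
Substituting: Tear strength = 84.9950 / 1.1350
Result: 74.8855 N/mm


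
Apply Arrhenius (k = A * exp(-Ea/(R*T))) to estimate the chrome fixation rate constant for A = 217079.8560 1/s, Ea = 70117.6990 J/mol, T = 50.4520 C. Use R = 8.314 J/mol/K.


T_K = T_C + 273.15 = 50.4520 + 273.15 = 323.6020 K
exponent = -Ea / (R * T_K) = -70117.6990 / (8.314 * 323.6020) = -26.0619
k = A * exp(exponent) = 217079.8560 * exp(-26.0619) = 1.0425e-06 1/s


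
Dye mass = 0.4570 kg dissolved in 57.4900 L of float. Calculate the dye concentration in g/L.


Formula: Conc = dye_mass(kg) / volume(L) * 1000
Substituting: Conc = 0.4570 / 57.4900 * 1000
Result: 7.9492 g/L


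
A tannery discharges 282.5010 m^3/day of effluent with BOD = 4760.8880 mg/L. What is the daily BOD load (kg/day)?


Formula: BOD_load = volume * conc / 1000
Substituting: BOD_load = 282.5010 * 4760.8880 / 1000
Result: 1344.9556 kg/day


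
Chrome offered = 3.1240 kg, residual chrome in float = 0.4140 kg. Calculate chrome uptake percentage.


Formula: Uptake = (offered - residual) / offered * 100
Substituting: Uptake = (3.1240 - 0.4140) / 3.1240 * 100
Result: 86.7478 %


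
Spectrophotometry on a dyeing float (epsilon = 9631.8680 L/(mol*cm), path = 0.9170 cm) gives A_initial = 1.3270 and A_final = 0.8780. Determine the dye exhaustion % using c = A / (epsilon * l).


c_initial = A_i / (epsilon * l) = 1.3270 / (9631.8680 * 0.9170) = 1.5024e-04 mol/L
c_final = A_f / (epsilon * l) = 0.8780 / (9631.8680 * 0.9170) = 9.9406e-05 mol/L
Exhaustion = (c_initial - c_final) / c_initial * 100 = (1.5024e-04 - 9.9406e-05) / 1.5024e-04 * 100 = 33.8357 %


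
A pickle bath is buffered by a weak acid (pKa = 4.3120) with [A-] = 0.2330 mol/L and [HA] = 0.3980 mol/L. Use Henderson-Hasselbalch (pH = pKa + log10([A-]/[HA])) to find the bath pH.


ratio = [A-] / [HA] = 0.2330 / 0.3980 = 0.5854
log10(ratio) = -0.2325
pH = pKa + log10(ratio) = 4.3120 - 0.2325 = 4.0795


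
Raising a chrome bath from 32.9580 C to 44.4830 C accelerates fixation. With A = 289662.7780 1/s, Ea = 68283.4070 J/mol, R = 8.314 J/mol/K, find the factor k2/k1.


T1 = 32.9580 + 273.15 = 306.1080 K; T2 = 44.4830 + 273.15 = 317.6330 K
k1 = A * exp(-Ea/(R*T1)) = 289662.7780 * exp(-68283.4070/(8.314*306.1080)) = 6.4492e-07 1/s
k2 = A * exp(-Ea/(R*T2)) = 289662.7780 * exp(-68283.4070/(8.314*317.6330)) = 1.7073e-06 1/s
k2/k1 = 1.7073e-06 / 6.4492e-07 = 2.6473


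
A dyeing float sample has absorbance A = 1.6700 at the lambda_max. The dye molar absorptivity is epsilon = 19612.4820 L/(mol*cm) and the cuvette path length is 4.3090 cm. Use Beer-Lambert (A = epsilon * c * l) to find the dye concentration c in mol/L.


Formula: c = A / (epsilon * l)
Substituting: c = 1.6700 / (19612.4820 * 4.3090)
Result: 1.9761e-05 mol/L


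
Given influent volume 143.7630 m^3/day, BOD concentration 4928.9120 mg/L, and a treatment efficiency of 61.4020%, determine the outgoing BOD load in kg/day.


Load_in = volume * conc / 1000 = 143.7630 * 4928.9120 / 1000 = 708.5952 kg/day
Removed = Load_in * eff / 100 = 708.5952 * 61.4020 / 100 = 435.0916 kg/day
Load_out = Load_in - Removed = 708.5952 - 435.0916 = 273.5036 kg/day


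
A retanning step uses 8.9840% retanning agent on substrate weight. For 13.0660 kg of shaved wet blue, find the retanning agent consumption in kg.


Formula: Retan = substrate * pct / 100
Substituting: Retan = 13.0660 * 8.9840 / 100
Result: 1.1738 kg


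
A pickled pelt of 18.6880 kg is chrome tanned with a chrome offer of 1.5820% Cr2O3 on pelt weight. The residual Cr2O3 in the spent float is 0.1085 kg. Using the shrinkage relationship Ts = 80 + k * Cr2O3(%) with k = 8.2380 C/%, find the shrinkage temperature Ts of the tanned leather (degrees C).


Offered = pelt * offer_pct / 100 = 18.6880 * 1.5820 / 100 = 0.2956 kg
Uptake = offered - residual = 0.2956 - 0.1085 = 0.1871 kg
Cr2O3% on pelt = uptake / pelt * 100 = 0.1871 / 18.6880 * 100 = 1.0014 %
Ts = 80 + k * Cr2O3% = 80 + 8.2380 * 1.0014 = 88.2496 C


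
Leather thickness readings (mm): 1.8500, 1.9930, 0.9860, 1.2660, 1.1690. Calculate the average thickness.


Formula: Average = sum / n
Substituting: Average = 7.2640 / 5
Result: 1.4528 mm


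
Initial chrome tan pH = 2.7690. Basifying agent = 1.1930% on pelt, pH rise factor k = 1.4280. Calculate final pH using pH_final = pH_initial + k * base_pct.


Formula: pH_final = pH_initial + k * base_pct
Substituting: pH_final = 2.7690 + 1.4280 * 1.1930
Result: 4.4726


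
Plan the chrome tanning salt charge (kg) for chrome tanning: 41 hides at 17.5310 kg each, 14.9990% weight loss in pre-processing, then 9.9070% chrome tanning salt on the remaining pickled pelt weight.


Total_raw = N * avg_wt = 41 * 17.5310 = 718.7710 kg
Substrate = Total_raw * (1 - loss/100) = 718.7710 * (1 - 14.9990/100) = 610.9625 kg
Chrome = Substrate * pct / 100 = 610.9625 * 9.9070 / 100 = 60.5281 kg


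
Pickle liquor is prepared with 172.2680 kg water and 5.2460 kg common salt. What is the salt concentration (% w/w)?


Formula: Conc = salt / (water + salt) * 100
Substituting: Conc = 5.2460 / (172.2680 + 5.2460) * 100
Result: 2.9553 %


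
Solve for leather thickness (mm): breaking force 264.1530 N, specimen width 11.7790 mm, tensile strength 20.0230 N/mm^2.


Formula: t = F / (TS * w)
Substituting: t = 264.1530 / (20.0230 * 11.7790)
Result: 1.1200 mm


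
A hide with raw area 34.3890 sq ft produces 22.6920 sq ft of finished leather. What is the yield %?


Formula: Yield = finished / raw * 100
Substituting: Yield = 22.6920 / 34.3890 * 100
Result: 65.9862 %


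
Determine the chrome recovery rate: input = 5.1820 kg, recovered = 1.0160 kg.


Formula: Recovery = recovered / input * 100
Substituting: Recovery = 1.0160 / 5.1820 * 100
Result: 19.6063 %


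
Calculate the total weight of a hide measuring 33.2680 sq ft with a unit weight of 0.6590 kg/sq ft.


Formula: Weight = area * weight_per_sqft
Substituting: Weight = 33.2680 * 0.6590
Result: 21.9236 kg


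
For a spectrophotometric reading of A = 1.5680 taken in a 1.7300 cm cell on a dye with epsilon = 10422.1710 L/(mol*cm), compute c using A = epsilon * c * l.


Formula: c = A / (epsilon * l)
Substituting: c = 1.5680 / (10422.1710 * 1.7300)
Result: 8.6964e-05 mol/L


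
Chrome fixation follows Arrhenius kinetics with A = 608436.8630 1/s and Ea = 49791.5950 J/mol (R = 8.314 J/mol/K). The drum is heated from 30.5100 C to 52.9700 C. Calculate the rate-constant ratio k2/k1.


T1 = 30.5100 + 273.15 = 303.6600 K; T2 = 52.9700 + 273.15 = 326.1200 K
k1 = A * exp(-Ea/(R*T1)) = 608436.8630 * exp(-49791.5950/(8.314*303.6600)) = 0.00165544 1/s
k2 = A * exp(-Ea/(R*T2)) = 608436.8630 * exp(-49791.5950/(8.314*326.1200)) = 0.00643884 1/s
k2/k1 = 0.00643884 / 0.00165544 = 3.8895


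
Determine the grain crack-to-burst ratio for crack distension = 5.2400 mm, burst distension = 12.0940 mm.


Formula: Ratio = crack / burst
Substituting: Ratio = 5.2400 / 12.0940
Result: 0.4333


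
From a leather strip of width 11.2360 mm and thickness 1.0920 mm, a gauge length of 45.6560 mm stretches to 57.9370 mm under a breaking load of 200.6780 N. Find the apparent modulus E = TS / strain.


TS = F / (w * t) = 200.6780 / (11.2360 * 1.0920) = 16.3556 N/mm^2
strain = (Lf - L0) / L0 = (57.9370 - 45.6560) / 45.6560 = 0.2690
E = TS / strain = 16.3556 / 0.2690 = 60.8036 N/mm^2


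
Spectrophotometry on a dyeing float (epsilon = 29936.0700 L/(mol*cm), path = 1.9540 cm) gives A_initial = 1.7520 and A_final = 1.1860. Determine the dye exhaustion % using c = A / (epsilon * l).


c_initial = A_i / (epsilon * l) = 1.7520 / (29936.0700 * 1.9540) = 2.9951e-05 mol/L
c_final = A_f / (epsilon * l) = 1.1860 / (29936.0700 * 1.9540) = 2.0275e-05 mol/L
Exhaustion = (c_initial - c_final) / c_initial * 100 = (2.9951e-05 - 2.0275e-05) / 2.9951e-05 * 100 = 32.3059 %


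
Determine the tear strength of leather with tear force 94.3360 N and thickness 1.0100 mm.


Formula: Tear strength = force / thickness
Substituting: Tear strength = 94.3360 / 1.0100
Result: 93.4020 N/mm


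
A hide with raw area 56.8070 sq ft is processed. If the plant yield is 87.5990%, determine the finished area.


Formula: finished = raw * yield / 100
Substituting: finished = 56.8070 * 87.5990 / 100
Result: 49.7624 sq ft


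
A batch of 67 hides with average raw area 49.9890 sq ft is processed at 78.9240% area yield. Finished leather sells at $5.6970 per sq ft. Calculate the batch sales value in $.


Raw_total = N * avg_area = 67 * 49.9890 = 3349.2630 sq ft
Finished = Raw_total * yield / 100 = 3349.2630 * 78.9240 / 100 = 2643.3723 sq ft
Value = Finished * price = 2643.3723 * 5.6970 = 15059.2922 $


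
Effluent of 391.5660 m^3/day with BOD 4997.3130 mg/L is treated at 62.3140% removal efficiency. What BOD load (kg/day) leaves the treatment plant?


Load_in = volume * conc / 1000 = 391.5660 * 4997.3130 / 1000 = 1956.7779 kg/day
Removed = Load_in * eff / 100 = 1956.7779 * 62.3140 / 100 = 1219.3466 kg/day
Load_out = Load_in - Removed = 1956.7779 - 1219.3466 = 737.4313 kg/day


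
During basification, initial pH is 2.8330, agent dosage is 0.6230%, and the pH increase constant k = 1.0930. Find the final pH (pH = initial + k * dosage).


Formula: pH_final = pH_initial + k * base_pct
Substituting: pH_final = 2.8330 + 1.0930 * 0.6230
Result: 3.5139


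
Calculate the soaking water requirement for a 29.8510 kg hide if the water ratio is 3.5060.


Formula: Water = hide_weight * ratio
Substituting: Water = 29.8510 * 3.5060
Result: 104.6576 kg


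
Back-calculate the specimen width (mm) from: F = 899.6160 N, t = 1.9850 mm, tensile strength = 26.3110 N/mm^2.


Formula: w = F / (TS * t)
Substituting: w = 899.6160 / (26.3110 * 1.9850)
Result: 17.2250 mm


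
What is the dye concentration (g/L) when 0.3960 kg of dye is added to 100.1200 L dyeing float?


Formula: Conc = dye_mass(kg) / volume(L) * 1000
Substituting: Conc = 0.3960 / 100.1200 * 1000
Result: 3.9553 g/L


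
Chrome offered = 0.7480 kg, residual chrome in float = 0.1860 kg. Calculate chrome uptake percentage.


Formula: Uptake = (offered - residual) / offered * 100
Substituting: Uptake = (0.7480 - 0.1860) / 0.7480 * 100
Result: 75.1337 %


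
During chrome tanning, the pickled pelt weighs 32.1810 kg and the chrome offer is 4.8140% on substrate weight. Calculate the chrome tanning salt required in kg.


Formula: Chrome = substrate * pct / 100
Substituting: Chrome = 32.1810 * 4.8140 / 100
Result: 1.5492 kg


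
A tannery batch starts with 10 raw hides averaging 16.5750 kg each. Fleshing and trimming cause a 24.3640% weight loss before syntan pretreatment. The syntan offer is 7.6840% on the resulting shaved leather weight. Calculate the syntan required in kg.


Total_raw = N * avg_wt = 10 * 16.5750 = 165.7500 kg
Substrate = Total_raw * (1 - loss/100) = 165.7500 * (1 - 24.3640/100) = 125.3667 kg
Syntan = Substrate * pct / 100 = 125.3667 * 7.6840 / 100 = 9.6332 kg


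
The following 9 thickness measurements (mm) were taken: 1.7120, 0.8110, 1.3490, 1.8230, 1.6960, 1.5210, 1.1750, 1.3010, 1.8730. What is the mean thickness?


Formula: Average = sum / n
Substituting: Average = 13.2610 / 9
Result: 1.4734 mm


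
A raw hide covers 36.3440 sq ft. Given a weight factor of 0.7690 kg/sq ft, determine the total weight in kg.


Formula: Weight = area * weight_per_sqft
Substituting: Weight = 36.3440 * 0.7690
Result: 27.9485 kg


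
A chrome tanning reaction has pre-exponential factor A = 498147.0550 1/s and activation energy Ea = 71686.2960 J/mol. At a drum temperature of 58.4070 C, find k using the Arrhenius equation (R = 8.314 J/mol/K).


T_K = T_C + 273.15 = 58.4070 + 273.15 = 331.5570 K
exponent = -Ea / (R * T_K) = -71686.2960 / (8.314 * 331.5570) = -26.0057
k = A * exp(exponent) = 498147.0550 * exp(-26.0057) = 2.5307e-06 1/s


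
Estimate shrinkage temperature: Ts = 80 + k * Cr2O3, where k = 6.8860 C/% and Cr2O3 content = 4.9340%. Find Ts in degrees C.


Formula: Ts = 80 + k * Cr2O3
Substituting: Ts = 80 + 6.8860 * 4.9340
Result: 113.9755 C


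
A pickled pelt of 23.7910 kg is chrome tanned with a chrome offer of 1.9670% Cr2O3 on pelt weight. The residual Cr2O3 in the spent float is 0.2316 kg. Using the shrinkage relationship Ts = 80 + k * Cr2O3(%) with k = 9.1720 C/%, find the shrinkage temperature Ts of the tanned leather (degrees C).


Offered = pelt * offer_pct / 100 = 23.7910 * 1.9670 / 100 = 0.4680 kg
Uptake = offered - residual = 0.4680 - 0.2316 = 0.2364 kg
Cr2O3% on pelt = uptake / pelt * 100 = 0.2364 / 23.7910 * 100 = 0.9935 %
Ts = 80 + k * Cr2O3% = 80 + 9.1720 * 0.9935 = 89.1126 C


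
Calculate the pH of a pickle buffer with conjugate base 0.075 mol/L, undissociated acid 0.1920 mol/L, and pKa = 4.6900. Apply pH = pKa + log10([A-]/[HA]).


ratio = [A-] / [HA] = 0.075 / 0.1920 = 0.3906
log10(ratio) = -0.4082
pH = pKa + log10(ratio) = 4.6900 - 0.4082 = 4.2818


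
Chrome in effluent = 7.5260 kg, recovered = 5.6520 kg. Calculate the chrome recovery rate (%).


Formula: Recovery = recovered / input * 100
Substituting: Recovery = 5.6520 / 7.5260 * 100
Result: 75.0997 %


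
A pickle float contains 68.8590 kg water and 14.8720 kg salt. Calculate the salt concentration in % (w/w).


Formula: Conc = salt / (water + salt) * 100
Substituting: Conc = 14.8720 / (68.8590 + 14.8720) * 100
Result: 17.7616 %


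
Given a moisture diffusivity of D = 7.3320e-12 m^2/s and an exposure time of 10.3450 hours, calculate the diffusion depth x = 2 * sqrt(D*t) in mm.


t = 10.3450 hr * 3600 = 37242.0000 s
D * t = 7.3320e-12 * 37242.0000 = 2.7306e-07
x = 2 * sqrt(D*t) = 2 * sqrt(2.7306e-07) = 0.0010451 m = 1.0451 mm


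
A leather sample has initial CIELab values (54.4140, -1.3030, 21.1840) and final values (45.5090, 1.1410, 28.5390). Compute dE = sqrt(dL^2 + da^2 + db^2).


dL = -8.9050, da = 2.4440, db = 7.3550
dE = sqrt((-8.9050)^2 + 2.4440^2 + 7.3550^2) = 11.8054


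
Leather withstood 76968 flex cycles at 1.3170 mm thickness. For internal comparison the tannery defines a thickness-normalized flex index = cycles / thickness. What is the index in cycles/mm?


Formula: Index = cycles / thickness
Substituting: Index = 76968 / 1.3170
Result: 58441.9134 cycles/mm


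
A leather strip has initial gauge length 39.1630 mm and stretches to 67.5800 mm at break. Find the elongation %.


Formula: Elongation = (Lf - L0) / L0 * 100
Substituting: Elongation = (67.5800 - 39.1630) / 39.1630 * 100
Result: 72.5608 %


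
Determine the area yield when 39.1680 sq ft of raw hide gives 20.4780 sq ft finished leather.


Formula: Yield = finished / raw * 100
Substituting: Yield = 20.4780 / 39.1680 * 100
Result: 52.2825 %


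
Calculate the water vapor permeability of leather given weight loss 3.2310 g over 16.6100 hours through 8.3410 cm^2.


Formula: WVP = loss / (area * time)
Substituting: WVP = 3.2310 / (8.3410 * 16.6100)
Result: 0.0233211 g/(cm^2*hr)


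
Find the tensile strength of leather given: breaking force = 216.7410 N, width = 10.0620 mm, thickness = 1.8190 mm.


Formula: TS = force / (width * thickness)
Substituting: TS = 216.7410 / (10.0620 * 1.8190)
Result: 11.8420 N/mm^2


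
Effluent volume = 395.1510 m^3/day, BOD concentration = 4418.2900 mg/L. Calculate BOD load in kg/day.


Formula: BOD_load = volume * conc / 1000
Substituting: BOD_load = 395.1510 * 4418.2900 / 1000
Result: 1745.8917 kg/day


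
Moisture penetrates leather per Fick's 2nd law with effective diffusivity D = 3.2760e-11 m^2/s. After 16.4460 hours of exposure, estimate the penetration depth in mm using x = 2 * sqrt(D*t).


t = 16.4460 hr * 3600 = 59205.6000 s
D * t = 3.2760e-11 * 59205.6000 = 1.9396e-06
x = 2 * sqrt(D*t) = 2 * sqrt(1.9396e-06) = 0.00278537 m = 2.7854 mm


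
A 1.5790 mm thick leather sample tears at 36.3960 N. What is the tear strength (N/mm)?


Formula: Tear strength = force / thickness
Substituting: Tear strength = 36.3960 / 1.5790
Result: 23.0500 N/mm


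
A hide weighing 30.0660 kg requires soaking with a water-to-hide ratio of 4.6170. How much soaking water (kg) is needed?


Formula: Water = hide_weight * ratio
Substituting: Water = 30.0660 * 4.6170
Result: 138.8147 kg


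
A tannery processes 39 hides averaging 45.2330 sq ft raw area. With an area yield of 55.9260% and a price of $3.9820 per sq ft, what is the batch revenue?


Raw_total = N * avg_area = 39 * 45.2330 = 1764.0870 sq ft
Finished = Raw_total * yield / 100 = 1764.0870 * 55.9260 / 100 = 986.5833 sq ft
Value = Finished * price = 986.5833 * 3.9820 = 3928.5747 $


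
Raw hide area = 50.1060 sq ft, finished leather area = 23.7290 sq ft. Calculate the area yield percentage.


Formula: Yield = finished / raw * 100
Substituting: Yield = 23.7290 / 50.1060 * 100
Result: 47.3576 %


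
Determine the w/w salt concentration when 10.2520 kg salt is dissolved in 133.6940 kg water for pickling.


Formula: Conc = salt / (water + salt) * 100
Substituting: Conc = 10.2520 / (133.6940 + 10.2520) * 100
Result: 7.1221 %


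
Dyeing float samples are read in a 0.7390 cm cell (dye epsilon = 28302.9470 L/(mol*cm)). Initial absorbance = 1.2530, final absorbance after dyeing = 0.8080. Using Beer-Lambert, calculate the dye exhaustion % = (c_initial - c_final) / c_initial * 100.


c_initial = A_i / (epsilon * l) = 1.2530 / (28302.9470 * 0.7390) = 5.9907e-05 mol/L
c_final = A_f / (epsilon * l) = 0.8080 / (28302.9470 * 0.7390) = 3.8631e-05 mol/L
Exhaustion = (c_initial - c_final) / c_initial * 100 = (5.9907e-05 - 3.8631e-05) / 5.9907e-05 * 100 = 35.5148 %


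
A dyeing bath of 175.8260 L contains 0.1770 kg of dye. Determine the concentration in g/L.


Formula: Conc = dye_mass(kg) / volume(L) * 1000
Substituting: Conc = 0.1770 / 175.8260 * 1000
Result: 1.0067 g/L


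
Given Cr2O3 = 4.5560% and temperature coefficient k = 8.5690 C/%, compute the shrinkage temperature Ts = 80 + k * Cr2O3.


Formula: Ts = 80 + k * Cr2O3
Substituting: Ts = 80 + 8.5690 * 4.5560
Result: 119.0404 C


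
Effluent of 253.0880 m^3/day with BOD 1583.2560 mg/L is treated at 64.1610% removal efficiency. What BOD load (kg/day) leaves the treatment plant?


Load_in = volume * conc / 1000 = 253.0880 * 1583.2560 / 1000 = 400.7031 kg/day
Removed = Load_in * eff / 100 = 400.7031 * 64.1610 / 100 = 257.0951 kg/day
Load_out = Load_in - Removed = 400.7031 - 257.0951 = 143.6080 kg/day


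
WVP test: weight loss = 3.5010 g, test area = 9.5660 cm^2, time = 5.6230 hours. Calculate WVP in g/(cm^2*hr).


Formula: WVP = loss / (area * time)
Substituting: WVP = 3.5010 / (9.5660 * 5.6230)
Result: 0.0650869 g/(cm^2*hr)


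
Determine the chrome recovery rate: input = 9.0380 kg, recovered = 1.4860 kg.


Formula: Recovery = recovered / input * 100
Substituting: Recovery = 1.4860 / 9.0380 * 100
Result: 16.4417 %


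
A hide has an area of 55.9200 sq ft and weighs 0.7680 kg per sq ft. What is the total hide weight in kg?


Formula: Weight = area * weight_per_sqft
Substituting: Weight = 55.9200 * 0.7680
Result: 42.9466 kg


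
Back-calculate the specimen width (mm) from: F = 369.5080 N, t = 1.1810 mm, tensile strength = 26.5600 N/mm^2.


Formula: w = F / (TS * t)
Substituting: w = 369.5080 / (26.5600 * 1.1810)
Result: 11.7800 mm


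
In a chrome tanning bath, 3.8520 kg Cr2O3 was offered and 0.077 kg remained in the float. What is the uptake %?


Formula: Uptake = (offered - residual) / offered * 100
Substituting: Uptake = (3.8520 - 0.077) / 3.8520 * 100
Result: 98.0010 %


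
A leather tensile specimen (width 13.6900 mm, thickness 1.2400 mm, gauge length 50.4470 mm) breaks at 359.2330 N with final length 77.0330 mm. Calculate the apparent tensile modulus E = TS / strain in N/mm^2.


TS = F / (w * t) = 359.2330 / (13.6900 * 1.2400) = 21.1617 N/mm^2
strain = (Lf - L0) / L0 = (77.0330 - 50.4470) / 50.4470 = 0.5270
E = TS / strain = 21.1617 / 0.5270 = 40.1544 N/mm^2


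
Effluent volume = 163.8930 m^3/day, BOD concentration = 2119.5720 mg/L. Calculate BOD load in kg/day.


Formula: BOD_load = volume * conc / 1000
Substituting: BOD_load = 163.8930 * 2119.5720 / 1000
Result: 347.3830 kg/day


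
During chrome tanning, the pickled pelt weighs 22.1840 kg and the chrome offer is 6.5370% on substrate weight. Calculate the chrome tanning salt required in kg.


Formula: Chrome = substrate * pct / 100
Substituting: Chrome = 22.1840 * 6.5370 / 100
Result: 1.4502 kg


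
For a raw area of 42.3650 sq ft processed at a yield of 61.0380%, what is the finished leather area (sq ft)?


Formula: finished = raw * yield / 100
Substituting: finished = 42.3650 * 61.0380 / 100
Result: 25.8587 sq ft


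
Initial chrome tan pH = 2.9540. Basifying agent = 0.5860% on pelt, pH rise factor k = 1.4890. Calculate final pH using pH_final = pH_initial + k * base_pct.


Formula: pH_final = pH_initial + k * base_pct
Substituting: pH_final = 2.9540 + 1.4890 * 0.5860
Result: 3.8266


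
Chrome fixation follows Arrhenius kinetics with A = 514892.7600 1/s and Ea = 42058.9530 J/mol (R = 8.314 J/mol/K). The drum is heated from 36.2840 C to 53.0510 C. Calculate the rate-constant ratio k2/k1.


T1 = 36.2840 + 273.15 = 309.4340 K; T2 = 53.0510 + 273.15 = 326.2010 K
k1 = A * exp(-Ea/(R*T1)) = 514892.7600 * exp(-42058.9530/(8.314*309.4340)) = 0.0408896 1/s
k2 = A * exp(-Ea/(R*T2)) = 514892.7600 * exp(-42058.9530/(8.314*326.2010)) = 0.0947467 1/s
k2/k1 = 0.0947467 / 0.0408896 = 2.3171


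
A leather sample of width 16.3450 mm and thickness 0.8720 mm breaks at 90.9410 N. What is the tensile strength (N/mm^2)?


Formula: TS = force / (width * thickness)
Substituting: TS = 90.9410 / (16.3450 * 0.8720)
Result: 6.3806 N/mm^2


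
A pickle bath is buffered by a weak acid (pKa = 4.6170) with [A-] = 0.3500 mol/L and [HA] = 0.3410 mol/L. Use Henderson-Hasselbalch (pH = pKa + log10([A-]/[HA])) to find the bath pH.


ratio = [A-] / [HA] = 0.3500 / 0.3410 = 1.0264
log10(ratio) = 0.0113137
pH = pKa + log10(ratio) = 4.6170 + 0.0113137 = 4.6283


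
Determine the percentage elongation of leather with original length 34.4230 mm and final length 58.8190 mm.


Formula: Elongation = (Lf - L0) / L0 * 100
Substituting: Elongation = (58.8190 - 34.4230) / 34.4230 * 100
Result: 70.8712 %


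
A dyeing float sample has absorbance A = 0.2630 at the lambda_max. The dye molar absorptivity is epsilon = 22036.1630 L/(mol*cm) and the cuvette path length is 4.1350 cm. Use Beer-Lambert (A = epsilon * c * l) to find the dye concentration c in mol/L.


Formula: c = A / (epsilon * l)
Substituting: c = 0.2630 / (22036.1630 * 4.1350)
Result: 2.8863e-06 mol/L


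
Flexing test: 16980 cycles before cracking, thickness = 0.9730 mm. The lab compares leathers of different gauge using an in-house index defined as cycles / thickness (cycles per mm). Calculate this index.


Formula: Index = cycles / thickness
Substituting: Index = 16980 / 0.9730
Result: 17451.1819 cycles/mm


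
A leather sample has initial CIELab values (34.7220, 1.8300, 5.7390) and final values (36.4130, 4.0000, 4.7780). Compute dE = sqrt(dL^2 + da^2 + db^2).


dL = 1.6910, da = 2.1700, db = -0.9610
dE = sqrt(1.6910^2 + 2.1700^2 + (-0.9610)^2) = 2.9141


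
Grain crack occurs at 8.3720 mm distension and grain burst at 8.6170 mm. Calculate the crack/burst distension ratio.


Formula: Ratio = crack / burst
Substituting: Ratio = 8.3720 / 8.6170
Result: 0.9716


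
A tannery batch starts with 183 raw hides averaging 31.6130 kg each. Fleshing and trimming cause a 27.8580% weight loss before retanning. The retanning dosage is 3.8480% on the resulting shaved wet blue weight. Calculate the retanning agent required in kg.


Total_raw = N * avg_wt = 183 * 31.6130 = 5785.1790 kg
Substrate = Total_raw * (1 - loss/100) = 5785.1790 * (1 - 27.8580/100) = 4173.5438 kg
Retan = Substrate * pct / 100 = 4173.5438 * 3.8480 / 100 = 160.5980 kg


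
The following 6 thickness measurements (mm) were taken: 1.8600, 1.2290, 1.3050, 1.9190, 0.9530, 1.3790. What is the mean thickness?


Formula: Average = sum / n
Substituting: Average = 8.6450 / 6
Result: 1.4408 mm


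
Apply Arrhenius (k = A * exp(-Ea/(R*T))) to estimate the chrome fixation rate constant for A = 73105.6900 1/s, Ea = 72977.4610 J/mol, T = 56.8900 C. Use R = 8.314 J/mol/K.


T_K = T_C + 273.15 = 56.8900 + 273.15 = 330.0400 K
exponent = -Ea / (R * T_K) = -72977.4610 / (8.314 * 330.0400) = -26.5957
k = A * exp(exponent) = 73105.6900 * exp(-26.5957) = 2.0586e-07 1/s


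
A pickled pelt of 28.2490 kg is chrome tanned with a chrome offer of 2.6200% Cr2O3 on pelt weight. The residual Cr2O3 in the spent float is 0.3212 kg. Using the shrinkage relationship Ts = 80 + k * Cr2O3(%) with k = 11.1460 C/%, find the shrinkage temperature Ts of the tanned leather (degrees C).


Offered = pelt * offer_pct / 100 = 28.2490 * 2.6200 / 100 = 0.7401 kg
Uptake = offered - residual = 0.7401 - 0.3212 = 0.4189 kg
Cr2O3% on pelt = uptake / pelt * 100 = 0.4189 / 28.2490 * 100 = 1.4830 %
Ts = 80 + k * Cr2O3% = 80 + 11.1460 * 1.4830 = 96.5292 C


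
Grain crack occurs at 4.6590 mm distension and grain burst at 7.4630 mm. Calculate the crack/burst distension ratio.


Formula: Ratio = crack / burst
Substituting: Ratio = 4.6590 / 7.4630
Result: 0.6243


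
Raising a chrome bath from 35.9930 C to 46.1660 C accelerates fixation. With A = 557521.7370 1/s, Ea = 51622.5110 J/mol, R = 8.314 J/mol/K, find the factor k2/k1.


T1 = 35.9930 + 273.15 = 309.1430 K; T2 = 46.1660 + 273.15 = 319.3160 K
k1 = A * exp(-Ea/(R*T1)) = 557521.7370 * exp(-51622.5110/(8.314*309.1430)) = 0.0010556 1/s
k2 = A * exp(-Ea/(R*T2)) = 557521.7370 * exp(-51622.5110/(8.314*319.3160)) = 0.00200169 1/s
k2/k1 = 0.00200169 / 0.0010556 = 1.8963


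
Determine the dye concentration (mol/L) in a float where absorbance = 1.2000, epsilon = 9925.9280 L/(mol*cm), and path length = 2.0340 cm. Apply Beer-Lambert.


Formula: c = A / (epsilon * l)
Substituting: c = 1.2000 / (9925.9280 * 2.0340)
Result: 5.9437e-05 mol/L


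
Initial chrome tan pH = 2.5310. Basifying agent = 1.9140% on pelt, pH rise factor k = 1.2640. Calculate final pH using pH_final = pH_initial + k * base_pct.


Formula: pH_final = pH_initial + k * base_pct
Substituting: pH_final = 2.5310 + 1.2640 * 1.9140
Result: 4.9503


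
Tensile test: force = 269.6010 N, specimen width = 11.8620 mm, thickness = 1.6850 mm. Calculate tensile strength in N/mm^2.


Formula: TS = force / (width * thickness)
Substituting: TS = 269.6010 / (11.8620 * 1.6850)
Result: 13.4885 N/mm^2


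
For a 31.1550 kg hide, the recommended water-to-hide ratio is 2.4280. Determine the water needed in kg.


Formula: Water = hide_weight * ratio
Substituting: Water = 31.1550 * 2.4280
Result: 75.6443 kg


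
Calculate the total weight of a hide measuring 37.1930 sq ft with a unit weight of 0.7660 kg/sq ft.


Formula: Weight = area * weight_per_sqft
Substituting: Weight = 37.1930 * 0.7660
Result: 28.4898 kg


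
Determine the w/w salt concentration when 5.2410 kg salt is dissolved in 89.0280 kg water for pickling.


Formula: Conc = salt / (water + salt) * 100
Substituting: Conc = 5.2410 / (89.0280 + 5.2410) * 100
Result: 5.5596 %


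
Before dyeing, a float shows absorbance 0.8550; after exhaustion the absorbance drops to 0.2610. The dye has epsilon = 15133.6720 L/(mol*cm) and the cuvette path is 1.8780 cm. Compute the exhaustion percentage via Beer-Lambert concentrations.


c_initial = A_i / (epsilon * l) = 0.8550 / (15133.6720 * 1.8780) = 3.0083e-05 mol/L
c_final = A_f / (epsilon * l) = 0.2610 / (15133.6720 * 1.8780) = 9.1833e-06 mol/L
Exhaustion = (c_initial - c_final) / c_initial * 100 = (3.0083e-05 - 9.1833e-06) / 3.0083e-05 * 100 = 69.4737 %


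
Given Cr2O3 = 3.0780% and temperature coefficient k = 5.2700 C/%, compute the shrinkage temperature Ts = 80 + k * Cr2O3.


Formula: Ts = 80 + k * Cr2O3
Substituting: Ts = 80 + 5.2700 * 3.0780
Result: 96.2211 C


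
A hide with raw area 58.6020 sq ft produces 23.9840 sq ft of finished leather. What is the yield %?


Formula: Yield = finished / raw * 100
Substituting: Yield = 23.9840 / 58.6020 * 100
Result: 40.9269 %


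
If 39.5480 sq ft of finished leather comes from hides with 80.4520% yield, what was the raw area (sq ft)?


Formula: raw = finished * 100 / yield
Substituting: raw = 39.5480 * 100 / 80.4520
Result: 49.1573 sq ft


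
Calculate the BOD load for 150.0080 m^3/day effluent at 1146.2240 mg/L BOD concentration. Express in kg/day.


Formula: BOD_load = volume * conc / 1000
Substituting: BOD_load = 150.0080 * 1146.2240 / 1000
Result: 171.9428 kg/day


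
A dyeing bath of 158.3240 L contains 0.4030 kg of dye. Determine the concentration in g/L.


Formula: Conc = dye_mass(kg) / volume(L) * 1000
Substituting: Conc = 0.4030 / 158.3240 * 1000
Result: 2.5454 g/L


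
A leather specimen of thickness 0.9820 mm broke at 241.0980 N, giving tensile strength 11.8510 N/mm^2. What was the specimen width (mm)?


Formula: w = F / (TS * t)
Substituting: w = 241.0980 / (11.8510 * 0.9820)
Result: 20.7170 mm


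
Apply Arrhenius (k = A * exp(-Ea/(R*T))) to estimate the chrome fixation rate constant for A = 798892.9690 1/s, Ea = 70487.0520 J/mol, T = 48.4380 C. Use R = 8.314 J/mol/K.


T_K = T_C + 273.15 = 48.4380 + 273.15 = 321.5880 K
exponent = -Ea / (R * T_K) = -70487.0520 / (8.314 * 321.5880) = -26.3633
k = A * exp(exponent) = 798892.9690 * exp(-26.3633) = 2.8383e-06 1/s


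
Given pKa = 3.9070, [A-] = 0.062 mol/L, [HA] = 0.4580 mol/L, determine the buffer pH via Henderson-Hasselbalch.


ratio = [A-] / [HA] = 0.062 / 0.4580 = 0.1354
log10(ratio) = -0.8685
pH = pKa + log10(ratio) = 3.9070 - 0.8685 = 3.0385
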